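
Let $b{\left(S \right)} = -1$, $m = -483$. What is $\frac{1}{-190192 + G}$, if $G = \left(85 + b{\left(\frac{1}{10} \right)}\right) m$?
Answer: $- \frac{1}{230764} \approx -4.3334 \cdot 10^{-6}$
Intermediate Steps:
$G = -40572$ ($G = \left(85 - 1\right) \left(-483\right) = 84 \left(-483\right) = -40572$)
$\frac{1}{-190192 + G} = \frac{1}{-190192 - 40572} = \frac{1}{-230764} = - \frac{1}{230764}$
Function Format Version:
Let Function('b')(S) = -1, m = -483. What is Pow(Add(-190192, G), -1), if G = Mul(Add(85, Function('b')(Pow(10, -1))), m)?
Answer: Rational(-1, 230764) ≈ -4.3334e-6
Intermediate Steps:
G = -40572 (G = Mul(Add(85, -1), -483) = Mul(84, -483) = -40572)
Pow(Add(-190192, G), -1) = Pow(Add(-190192, -40572), -1) = Pow(-230764, -1) = Rational(-1, 230764)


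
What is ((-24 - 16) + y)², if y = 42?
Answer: 4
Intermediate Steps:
((-24 - 16) + y)² = ((-24 - 16) + 42)² = (-40 + 42)² = 2² = 4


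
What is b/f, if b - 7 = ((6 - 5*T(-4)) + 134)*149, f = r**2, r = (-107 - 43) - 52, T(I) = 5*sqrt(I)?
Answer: 20867/40804 - 3725*I/20402 ≈ 0.5114 - 0.18258*I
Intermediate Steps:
r = -202 (r = -150 - 52 = -202)
f = 40804 (f = (-202)**2 = 40804)
b = 20867 - 7450*I (b = 7 + ((6 - 25*sqrt(-4)) + 134)*149 = 7 + ((6 - 25*2*I) + 134)*149 = 7 + ((6 - 50*I) + 134)*149 = 7 + (140 - 50*I)*149 = 7 + (20860 - 7450*I) = 20867 - 7450*I ≈ 20867.0 - 7450.0*I)
b/f = (20867 - 7450*I)/40804 = (20867 - 7450*I)*(1/40804) = 20867/40804 - 3725*I/20402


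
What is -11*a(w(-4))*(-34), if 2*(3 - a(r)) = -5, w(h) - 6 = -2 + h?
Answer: 2057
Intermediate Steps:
w(h) = 4 + h (w(h) = 6 + (-2 + h) = 4 + h)
a(r) = 11/2 (a(r) = 3 - ½*(-5) = 3 + 5/2 = 11/2)
-11*a(w(-4))*(-34) = -11*11/2*(-34) = -121/2*(-34) = 2057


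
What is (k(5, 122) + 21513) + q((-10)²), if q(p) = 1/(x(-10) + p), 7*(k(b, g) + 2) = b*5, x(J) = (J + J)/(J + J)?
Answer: 15210809/707 ≈ 21515.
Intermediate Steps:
x(J) = 1 (x(J) = (2*J)/((2*J)) = (2*J)*(1/(2*J)) = 1)
k(b, g) = -2 + 5*b/7 (k(b, g) = -2 + (b*5)/7 = -2 + (5*b)/7 = -2 + 5*b/7)
q(p) = 1/(1 + p)
(k(5, 122) + 21513) + q((-10)²) = ((-2 + (5/7)*5) + 21513) + 1/(1 + (-10)²) = ((-2 + 25/7) + 21513) + 1/(1 + 100) = (11/7 + 21513) + 1/101 = 150602/7 + 1/101 = 15210809/707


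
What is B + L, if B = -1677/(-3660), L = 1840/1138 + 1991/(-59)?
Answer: -1297124591/40956620 ≈ -31.671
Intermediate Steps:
L = -1078599/33571 (L = 1840*(1/1138) + 1991*(-1/59) = 920/569 - 1991/59 = -1078599/33571 ≈ -32.129)
B = 559/1220 (B = -1677*(-1/3660) = 559/1220 ≈ 0.45820)
B + L = 559/1220 - 1078599/33571 = -1297124591/40956620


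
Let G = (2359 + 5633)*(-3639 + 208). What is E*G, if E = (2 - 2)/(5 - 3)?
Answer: 0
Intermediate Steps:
E = 0 (E = 0/2 = 0*(½) = 0)
G = -27420552 (G = 7992*(-3431) = -27420552)
E*G = 0*(-27420552) = 0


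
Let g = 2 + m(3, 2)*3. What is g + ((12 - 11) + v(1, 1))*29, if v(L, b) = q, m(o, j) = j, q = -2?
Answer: -21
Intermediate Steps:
v(L, b) = -2
g = 8 (g = 2 + 2*3 = 2 + 6 = 8)
g + ((12 - 11) + v(1, 1))*29 = 8 + ((12 - 11) - 2)*29 = 8 + (1 - 2)*29 = 8 - 1*29 = 8 - 29 = -21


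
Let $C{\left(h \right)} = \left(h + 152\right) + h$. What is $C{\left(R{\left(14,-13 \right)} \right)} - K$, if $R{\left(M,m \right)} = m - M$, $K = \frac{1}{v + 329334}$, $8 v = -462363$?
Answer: $\frac{212886274}{2172309} \approx 98.0$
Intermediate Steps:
$v = - \frac{462363}{8}$ ($v = \frac{1}{8} \left(-462363\right) = - \frac{462363}{8} \approx -57795.0$)
$K = \frac{8}{2172309}$ ($K = \frac{1}{- \frac{462363}{8} + 329334} = \frac{1}{\frac{2172309}{8}} = \frac{8}{2172309} \approx 3.6827 \cdot 10^{-6}$)
$C{\left(h \right)} = 152 + 2 h$ ($C{\left(h \right)} = \left(152 + h\right) + h = 152 + 2 h$)
$C{\left(R{\left(14,-13 \right)} \right)} - K = \left(152 + 2 \left(-13 - 14\right)\right) - \frac{8}{2172309} = \left(152 + 2 \left(-27\right)\right) - \frac{8}{2172309} = \left(152 - 54\right) - \frac{8}{2172309} = 98 - \frac{8}{2172309} = \frac{212886274}{2172309}$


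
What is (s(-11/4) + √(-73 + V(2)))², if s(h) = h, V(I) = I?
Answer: (-11 + 4*I*√71)²/16 ≈ -63.438 - 46.344*I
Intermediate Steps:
(s(-11/4) + √(-73 + V(2)))² = (-11/4 + √(-73 + 2))² = (-11*¼ + √(-71))² = (-11/4 + I*√71)²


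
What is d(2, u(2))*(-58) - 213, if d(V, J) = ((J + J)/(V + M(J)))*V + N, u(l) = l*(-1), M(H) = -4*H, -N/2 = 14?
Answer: 7287/5 ≈ 1457.4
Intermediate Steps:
N = -28 (N = -2*14 = -28)
u(l) = -l
d(V, J) = -28 + 2*J*V/(V - 4*J) (d(V, J) = ((J + J)/(V - 4*J))*V - 28 = ((2*J)/(V - 4*J))*V - 28 = (2*J/(V - 4*J))*V - 28 = 2*J*V/(V - 4*J) - 28 = -28 + 2*J*V/(V - 4*J))
d(2, u(2))*(-58) - 213 = (2*(-(-56)*2 + 14*2 - 1*(-1*2)*2)/(-1*2 + 4*(-1*2)))*(-58) - 213 = (2*(-56*(-2) + 28 - 1*(-2)*2)/(-2 + 4*(-2)))*(-58) - 213 = (2*(112 + 28 + 4)/(-2 - 8))*(-58) - 213 = (2*144/(-10))*(-58) - 213 = (2*(-1/10)*144)*(-58) - 213 = -144/5*(-58) - 213 = 8352/5 - 213 = 7287/5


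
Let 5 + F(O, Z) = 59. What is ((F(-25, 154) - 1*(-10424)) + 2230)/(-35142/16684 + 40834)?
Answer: 106010136/340619657 ≈ 0.31123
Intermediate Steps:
F(O, Z) = 54 (F(O, Z) = -5 + 59 = 54)
((F(-25, 154) - 1*(-10424)) + 2230)/(-35142/16684 + 40834) = ((54 - 1*(-10424)) + 2230)/(-35142/16684 + 40834) = ((54 + 10424) + 2230)/(-35142*1/16684 + 40834) = (10478 + 2230)/(-17571/8342 + 40834) = 12708/(340619657/8342) = 12708*(8342/340619657) = 106010136/340619657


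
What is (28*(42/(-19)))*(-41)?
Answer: 48216/19 ≈ 2537.7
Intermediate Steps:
(28*(42/(-19)))*(-41) = (28*(42*(-1/19)))*(-41) = (28*(-42/19))*(-41) = -1176/19*(-41) = 48216/19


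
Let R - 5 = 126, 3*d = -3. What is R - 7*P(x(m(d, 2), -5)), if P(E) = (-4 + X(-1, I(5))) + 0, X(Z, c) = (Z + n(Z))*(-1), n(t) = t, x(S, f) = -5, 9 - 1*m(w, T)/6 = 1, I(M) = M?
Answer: 145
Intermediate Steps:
d = -1 (d = (⅓)*(-3) = -1)
m(w, T) = 48 (m(w, T) = 54 - 6*1 = 54 - 6 = 48)
R = 131 (R = 5 + 126 = 131)
X(Z, c) = -2*Z (X(Z, c) = (Z + Z)*(-1) = (2*Z)*(-1) = -2*Z)
P(E) = -2 (P(E) = (-4 - 2*(-1)) + 0 = (-4 + 2) + 0 = -2 + 0 = -2)
R - 7*P(x(m(d, 2), -5)) = 131 - 7*(-2) = 131 + 14 = 145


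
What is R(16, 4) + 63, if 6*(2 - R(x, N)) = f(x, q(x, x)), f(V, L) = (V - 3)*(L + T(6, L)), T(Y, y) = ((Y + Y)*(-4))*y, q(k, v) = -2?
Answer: -416/3 ≈ -138.67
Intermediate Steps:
T(Y, y) = -8*Y*y (T(Y, y) = ((2*Y)*(-4))*y = (-8*Y)*y = -8*Y*y)
f(V, L) = -47*L*(-3 + V) (f(V, L) = (V - 3)*(L - 8*6*L) = (-3 + V)*(L - 48*L) = (-3 + V)*(-47*L) = -47*L*(-3 + V))
R(x, N) = 49 - 47*x/3 (R(x, N) = 2 - 47*(-2)*(3 - x)/6 = 2 - (-282 + 94*x)/6 = 2 + (47 - 47*x/3) = 49 - 47*x/3)
R(16, 4) + 63 = (49 - 47/3*16) + 63 = (49 - 752/3) + 63 = -605/3 + 63 = -416/3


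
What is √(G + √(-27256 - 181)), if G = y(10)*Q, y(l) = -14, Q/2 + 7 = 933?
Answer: √(-25928 + I*√27437) ≈ 0.5143 + 161.02*I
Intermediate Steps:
Q = 1852 (Q = -14 + 2*933 = -14 + 1866 = 1852)
G = -25928 (G = -14*1852 = -25928)
√(G + √(-27256 - 181)) = √(-25928 + √(-27256 - 181)) = √(-25928 + √(-27437)) = √(-25928 + I*√27437)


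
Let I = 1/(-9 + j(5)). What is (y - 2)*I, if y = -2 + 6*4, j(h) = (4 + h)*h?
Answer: 5/9 ≈ 0.55556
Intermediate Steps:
j(h) = h*(4 + h)
I = 1/36 (I = 1/(-9 + 5*(4 + 5)) = 1/(-9 + 5*9) = 1/(-9 + 45) = 1/36 ≈ 0.027778)
y = 22 (y = -2 + 24 = 22)
(y - 2)*I = (22 - 2)*(1/36) = 20*(1/36) = 5/9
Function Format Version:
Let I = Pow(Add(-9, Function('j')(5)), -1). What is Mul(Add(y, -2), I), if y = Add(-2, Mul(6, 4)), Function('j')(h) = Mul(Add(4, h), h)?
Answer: Rational(5, 9) ≈ 0.55556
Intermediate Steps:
Function('j')(h) = Mul(h, Add(4, h))
I = Rational(1, 36) (I = Pow(Add(-9, Mul(5, Add(4, 5))), -1) = Pow(Add(-9, Mul(5, 9)), -1) = Pow(Add(-9, 45), -1) = Pow(36, -1) = Rational(1, 36) ≈ 0.027778)
y = 22 (y = Add(-2, 24) = 22)
Mul(Add(y, -2), I) = Mul(Add(22, -2), Rational(1, 36)) = Mul(20, Rational(1, 36)) = Rational(5, 9)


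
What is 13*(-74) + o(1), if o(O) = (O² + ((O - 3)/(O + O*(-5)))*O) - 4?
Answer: -1929/2 ≈ -964.50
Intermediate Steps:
o(O) = -13/4 + O² - O/4 (o(O) = (O² + ((-3 + O)/(O - 5*O))*O) - 4 = (O² + ((-3 + O)/((-4*O)))*O) - 4 = (O² + ((-3 + O)*(-1/(4*O)))*O) - 4 = (O² + (-(-3 + O)/(4*O))*O) - 4 = (O² + (¾ - O/4)) - 4 = (¾ + O² - O/4) - 4 = -13/4 + O² - O/4)
13*(-74) + o(1) = 13*(-74) + (-13/4 + 1² - ¼*1) = -962 + (-13/4 + 1 - ¼) = -962 - 5/2 = -1929/2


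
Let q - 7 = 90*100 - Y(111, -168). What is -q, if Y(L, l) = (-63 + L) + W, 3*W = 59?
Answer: -26818/3 ≈ -8939.3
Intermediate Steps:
W = 59/3 (W = (1/3)*59 = 59/3 ≈ 19.667)
Y(L, l) = -130/3 + L (Y(L, l) = (-63 + L) + 59/3 = -130/3 + L)
q = 26818/3 (q = 7 + (90*100 - (-130/3 + 111)) = 7 + (9000 - 1*203/3) = 7 + (9000 - 203/3) = 7 + 26797/3 = 26818/3 ≈ 8939.3)
-q = -1*26818/3 = -26818/3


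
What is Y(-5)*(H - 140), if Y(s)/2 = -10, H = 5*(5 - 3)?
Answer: 2600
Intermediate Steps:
H = 10 (H = 5*2 = 10)
Y(s) = -20 (Y(s) = 2*(-10) = -20)
Y(-5)*(H - 140) = -20*(10 - 140) = -20*(-130) = 2600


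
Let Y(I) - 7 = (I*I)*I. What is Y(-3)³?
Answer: -8000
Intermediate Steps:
Y(I) = 7 + I³ (Y(I) = 7 + (I*I)*I = 7 + I²*I = 7 + I³)
Y(-3)³ = (7 + (-3)³)³ = (7 - 27)³ = (-20)³ = -8000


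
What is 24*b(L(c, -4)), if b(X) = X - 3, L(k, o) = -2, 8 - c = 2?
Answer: -120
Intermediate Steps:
c = 6 (c = 8 - 1*2 = 8 - 2 = 6)
b(X) = -3 + X
24*b(L(c, -4)) = 24*(-3 - 2) = 24*(-5) = -120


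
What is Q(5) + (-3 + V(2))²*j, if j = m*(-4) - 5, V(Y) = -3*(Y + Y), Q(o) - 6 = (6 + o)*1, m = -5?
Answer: 3392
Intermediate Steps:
Q(o) = 12 + o (Q(o) = 6 + (6 + o)*1 = 6 + (6 + o) = 12 + o)
V(Y) = -6*Y
j = 15 (j = -5*(-4) - 5 = 20 - 5 = 15)
Q(5) + (-3 + V(2))²*j = (12 + 5) + (-3 - 6*2)²*15 = 17 + (-3 - 12)²*15 = 17 + (-15)²*15 = 17 + 225*15 = 17 + 3375 = 3392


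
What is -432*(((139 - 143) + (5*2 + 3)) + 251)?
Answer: -112320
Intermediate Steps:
-432*(((139 - 143) + (5*2 + 3)) + 251) = -432*((-4 + (10 + 3)) + 251) = -432*((-4 + 13) + 251) = -432*(9 + 251) = -432*260 = -112320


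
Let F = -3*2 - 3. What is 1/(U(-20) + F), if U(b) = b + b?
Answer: -1/49 ≈ -0.020408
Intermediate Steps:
U(b) = 2*b
F = -9 (F = -6 - 3 = -9)
1/(U(-20) + F) = 1/(2*(-20) - 9) = 1/(-40 - 9) = 1/(-49) = -1/49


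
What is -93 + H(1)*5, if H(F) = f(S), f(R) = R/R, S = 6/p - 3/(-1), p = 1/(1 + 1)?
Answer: -88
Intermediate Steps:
p = ½ (p = 1/2 = ½ ≈ 0.50000)
S = 15 (S = 6/(½) - 3/(-1) = 6*2 - 3*(-1) = 12 + 3 = 15)
f(R) = 1
H(F) = 1
-93 + H(1)*5 = -93 + 1*5 = -93 + 5 = -88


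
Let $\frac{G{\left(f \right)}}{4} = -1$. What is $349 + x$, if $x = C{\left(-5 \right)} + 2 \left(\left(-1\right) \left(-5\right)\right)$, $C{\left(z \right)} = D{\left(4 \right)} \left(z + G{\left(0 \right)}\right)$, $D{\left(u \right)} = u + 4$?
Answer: $287$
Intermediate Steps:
$G{\left(f \right)} = -4$ ($G{\left(f \right)} = 4 \left(-1\right) = -4$)
$D{\left(u \right)} = 4 + u$
$C{\left(z \right)} = -32 + 8 z$ ($C{\left(z \right)} = \left(4 + 4\right) \left(z - 4\right) = 8 \left(-4 + z\right) = -32 + 8 z$)
$x = -62$ ($x = \left(-32 + 8 \left(-5\right)\right) + 2 \left(\left(-1\right) \left(-5\right)\right) = \left(-32 - 40\right) + 2 \cdot 5 = -72 + 10 = -62$)
$349 + x = 349 - 62 = 287$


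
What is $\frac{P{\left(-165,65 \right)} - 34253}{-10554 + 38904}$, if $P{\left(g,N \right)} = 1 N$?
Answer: $- \frac{814}{675} \approx -1.2059$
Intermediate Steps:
$P{\left(g,N \right)} = N$
$\frac{P{\left(-165,65 \right)} - 34253}{-10554 + 38904} = \frac{65 - 34253}{-10554 + 38904} = - \frac{34188}{28350} = \left(-34188\right) \frac{1}{28350} = - \frac{814}{675}$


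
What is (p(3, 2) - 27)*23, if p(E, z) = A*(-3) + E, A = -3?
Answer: -345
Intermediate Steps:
p(E, z) = 9 + E (p(E, z) = -3*(-3) + E = 9 + E)
(p(3, 2) - 27)*23 = ((9 + 3) - 27)*23 = (12 - 27)*23 = -15*23 = -345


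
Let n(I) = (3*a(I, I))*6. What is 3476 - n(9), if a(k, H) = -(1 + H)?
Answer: 3656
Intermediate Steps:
a(k, H) = -1 - H
n(I) = -18 - 18*I (n(I) = (3*(-1 - I))*6 = (-3 - 3*I)*6 = -18 - 18*I)
3476 - n(9) = 3476 - (-18 - 18*9) = 3476 - (-18 - 162) = 3476 - 1*(-180) = 3476 + 180 = 3656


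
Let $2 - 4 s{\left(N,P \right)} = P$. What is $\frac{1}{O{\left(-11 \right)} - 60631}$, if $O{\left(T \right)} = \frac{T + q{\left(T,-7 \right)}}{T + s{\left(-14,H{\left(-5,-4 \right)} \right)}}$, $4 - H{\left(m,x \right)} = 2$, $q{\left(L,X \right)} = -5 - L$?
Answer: $- \frac{11}{666936} \approx -1.6493 \cdot 10^{-5}$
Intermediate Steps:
$H{\left(m,x \right)} = 2$ ($H{\left(m,x \right)} = 4 - 2 = 2$)
$s{\left(N,P \right)} = \frac{1}{2} - \frac{P}{4}$
$O{\left(T \right)} = - \frac{5}{T}$ ($O{\left(T \right)} = \frac{T - \left(5 + T\right)}{T + \left(\frac{1}{2} - \frac{1}{2}\right)} = - \frac{5}{T + \left(\frac{1}{2} - \frac{1}{2}\right)} = - \frac{5}{T + 0} = - \frac{5}{T}$)
$\frac{1}{O{\left(-11 \right)} - 60631} = \frac{1}{- \frac{5}{-11} - 60631} = \frac{1}{\left(-5\right) \left(- \frac{1}{11}\right) - 60631} = \frac{1}{\frac{5}{11} - 60631} = \frac{1}{- \frac{666936}{11}} = - \frac{11}{666936}$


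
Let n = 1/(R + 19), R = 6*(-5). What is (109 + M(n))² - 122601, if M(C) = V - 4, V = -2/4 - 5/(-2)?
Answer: -111152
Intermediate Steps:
R = -30
V = 2 (V = -2*¼ - 5*(-½) = -½ + 5/2 = 2)
n = -1/11 (n = 1/(-30 + 19) = 1/(-11) = -1/11 ≈ -0.090909)
M(C) = -2 (M(C) = 2 - 4 = -2)
(109 + M(n))² - 122601 = (109 - 2)² - 122601 = 107² - 122601 = 11449 - 122601 = -111152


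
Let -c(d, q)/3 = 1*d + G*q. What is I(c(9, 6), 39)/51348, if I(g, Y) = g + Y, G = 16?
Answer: -23/4279 ≈ -0.0053751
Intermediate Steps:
c(d, q) = -48*q - 3*d (c(d, q) = -3*(1*d + 16*q) = -3*(d + 16*q) = -48*q - 3*d)
I(g, Y) = Y + g
I(c(9, 6), 39)/51348 = (39 + (-48*6 - 3*9))/51348 = (39 + (-288 - 27))*(1/51348) = (39 - 315)*(1/51348) = -276*1/51348 = -23/4279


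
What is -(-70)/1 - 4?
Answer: 66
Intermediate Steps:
-(-70)/1 - 4 = -(-70) - 4 = -14*(-5) - 4 = 70 - 4 = 66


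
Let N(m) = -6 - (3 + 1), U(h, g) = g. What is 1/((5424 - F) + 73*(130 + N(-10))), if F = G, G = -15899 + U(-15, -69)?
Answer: 1/30152 ≈ 3.3165e-5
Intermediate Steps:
G = -15968 (G = -15899 - 69 = -15968)
F = -15968
N(m) = -10 (N(m) = -6 - 1*4 = -6 - 4 = -10)
1/((5424 - F) + 73*(130 + N(-10))) = 1/((5424 - 1*(-15968)) + 73*(130 - 10)) = 1/((5424 + 15968) + 73*120) = 1/(21392 + 8760) = 1/30152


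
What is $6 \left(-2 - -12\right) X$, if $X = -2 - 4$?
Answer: $-360$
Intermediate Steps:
$X = -6$ ($X = -2 - 4 = -6$)
$6 \left(-2 - -12\right) X = 6 \left(-2 - -12\right) \left(-6\right) = 6 \left(-2 + 12\right) \left(-6\right) = 6 \cdot 10 \left(-6\right) = 60 \left(-6\right) = -360$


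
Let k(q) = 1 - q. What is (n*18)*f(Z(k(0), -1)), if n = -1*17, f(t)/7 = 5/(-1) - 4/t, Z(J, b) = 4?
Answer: 12852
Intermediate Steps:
f(t) = -35 - 28/t (f(t) = 7*(5/(-1) - 4/t) = 7*(5*(-1) - 4/t) = 7*(-5 - 4/t) = -35 - 28/t)
n = -17
(n*18)*f(Z(k(0), -1)) = (-17*18)*(-35 - 28/4) = -306*(-35 - 28*¼) = -306*(-35 - 7) = -306*(-42) = 12852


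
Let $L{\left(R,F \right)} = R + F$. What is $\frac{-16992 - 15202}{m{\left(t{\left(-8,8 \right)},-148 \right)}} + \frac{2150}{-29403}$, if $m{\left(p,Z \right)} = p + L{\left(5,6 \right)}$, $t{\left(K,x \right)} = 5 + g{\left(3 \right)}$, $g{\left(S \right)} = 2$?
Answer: $- \frac{52591049}{29403} \approx -1788.6$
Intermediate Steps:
$L{\left(R,F \right)} = F + R$
$t{\left(K,x \right)} = 7$ ($t{\left(K,x \right)} = 5 + 2 = 7$)
$m{\left(p,Z \right)} = 11 + p$ ($m{\left(p,Z \right)} = p + \left(6 + 5\right) = p + 11 = 11 + p$)
$\frac{-16992 - 15202}{m{\left(t{\left(-8,8 \right)},-148 \right)}} + \frac{2150}{-29403} = \frac{-16992 - 15202}{11 + 7} + \frac{2150}{-29403} = - \frac{32194}{18} + 2150 \left(- \frac{1}{29403}\right) = \left(-32194\right) \frac{1}{18} - \frac{2150}{29403} = - \frac{16097}{9} - \frac{2150}{29403} = - \frac{52591049}{29403}$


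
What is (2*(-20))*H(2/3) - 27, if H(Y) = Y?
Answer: -161/3 ≈ -53.667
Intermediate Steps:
(2*(-20))*H(2/3) - 27 = (2*(-20))*(2/3) - 27 = -80/3 - 27 = -161/3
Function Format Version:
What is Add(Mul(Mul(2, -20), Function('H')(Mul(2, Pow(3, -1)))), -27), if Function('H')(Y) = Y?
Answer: Rational(-161, 3) ≈ -53.667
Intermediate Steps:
Add(Mul(Mul(2, -20), Function('H')(Mul(2, Pow(3, -1)))), -27) = Add(Mul(Mul(2, -20), Mul(2, Pow(3, -1))), -27) = Add(Mul(-40, Mul(2, Rational(1, 3))), -27) = Add(Mul(-40, Rational(2, 3)), -27) = Add(Rational(-80, 3), -27) = Rational(-161, 3)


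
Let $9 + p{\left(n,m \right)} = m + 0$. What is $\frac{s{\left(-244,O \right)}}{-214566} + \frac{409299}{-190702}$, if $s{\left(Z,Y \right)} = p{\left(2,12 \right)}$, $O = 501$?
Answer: $- \frac{7318518445}{3409847111} \approx -2.1463$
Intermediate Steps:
$p{\left(n,m \right)} = -9 + m$ ($p{\left(n,m \right)} = -9 + \left(m + 0\right) = -9 + m$)
$s{\left(Z,Y \right)} = 3$ ($s{\left(Z,Y \right)} = -9 + 12 = 3$)
$\frac{s{\left(-244,O \right)}}{-214566} + \frac{409299}{-190702} = \frac{3}{-214566} + \frac{409299}{-190702} = 3 \left(- \frac{1}{214566}\right) + 409299 \left(- \frac{1}{190702}\right) = - \frac{1}{71522} - \frac{409299}{190702} = - \frac{7318518445}{3409847111}$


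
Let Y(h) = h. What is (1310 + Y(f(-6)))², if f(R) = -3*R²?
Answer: 1444804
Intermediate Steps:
(1310 + Y(f(-6)))² = (1310 - 3*(-6)²)² = (1310 - 3*36)² = (1310 - 108)² = 1202² = 1444804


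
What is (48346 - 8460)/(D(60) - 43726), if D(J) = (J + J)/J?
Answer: -19943/21862 ≈ -0.91222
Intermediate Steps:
D(J) = 2 (D(J) = (2*J)/J = 2)
(48346 - 8460)/(D(60) - 43726) = (48346 - 8460)/(2 - 43726) = 39886/(-43724) = 39886*(-1/43724) = -19943/21862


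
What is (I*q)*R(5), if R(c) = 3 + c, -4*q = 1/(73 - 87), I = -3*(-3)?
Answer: 9/7 ≈ 1.2857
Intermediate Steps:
I = 9
q = 1/56 (q = -1/(4*(73 - 87)) = -¼/(-14) = -¼*(-1/14) = 1/56 ≈ 0.017857)
(I*q)*R(5) = (9*(1/56))*(3 + 5) = (9/56)*8 = 9/7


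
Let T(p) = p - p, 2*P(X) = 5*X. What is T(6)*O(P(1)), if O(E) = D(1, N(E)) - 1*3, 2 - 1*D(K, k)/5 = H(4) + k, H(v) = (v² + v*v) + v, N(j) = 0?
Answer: 0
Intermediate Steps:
P(X) = 5*X/2 (P(X) = (5*X)/2 = 5*X/2)
H(v) = v + 2*v² (H(v) = (v² + v²) + v = 2*v² + v = v + 2*v²)
D(K, k) = -170 - 5*k (D(K, k) = 10 - 5*(4*(1 + 2*4) + k) = 10 - 5*(4*(1 + 8) + k) = 10 - 5*(4*9 + k) = 10 - 5*(36 + k) = 10 + (-180 - 5*k) = -170 - 5*k)
O(E) = -173 (O(E) = (-170 - 5*0) - 1*3 = (-170 + 0) - 3 = -170 - 3 = -173)
T(p) = 0
T(6)*O(P(1)) = 0*(-173) = 0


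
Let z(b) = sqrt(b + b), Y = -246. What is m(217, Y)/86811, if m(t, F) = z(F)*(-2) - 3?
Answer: -1/28937 - 4*I*sqrt(123)/86811 ≈ -3.4558e-5 - 0.00051102*I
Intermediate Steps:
z(b) = sqrt(2)*sqrt(b) (z(b) = sqrt(2*b) = sqrt(2)*sqrt(b))
m(t, F) = -3 - 2*sqrt(2)*sqrt(F) (m(t, F) = (sqrt(2)*sqrt(F))*(-2) - 3 = -2*sqrt(2)*sqrt(F) - 3 = -3 - 2*sqrt(2)*sqrt(F))
m(217, Y)/86811 = (-3 - 2*sqrt(2)*sqrt(-246))/86811 = (-3 - 2*sqrt(2)*I*sqrt(246))*(1/86811) = (-3 - 4*I*sqrt(123))*(1/86811) = -1/28937 - 4*I*sqrt(123)/86811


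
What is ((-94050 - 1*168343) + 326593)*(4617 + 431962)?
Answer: 28028371800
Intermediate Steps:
((-94050 - 1*168343) + 326593)*(4617 + 431962) = ((-94050 - 168343) + 326593)*436579 = (-262393 + 326593)*436579 = 64200*436579 = 28028371800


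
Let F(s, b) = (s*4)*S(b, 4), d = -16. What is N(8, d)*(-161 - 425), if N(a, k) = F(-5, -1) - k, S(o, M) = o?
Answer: -21096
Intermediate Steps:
F(s, b) = 4*b*s (F(s, b) = (s*4)*b = (4*s)*b = 4*b*s)
N(a, k) = 20 - k (N(a, k) = 4*(-1)*(-5) - k = 20 - k)
N(8, d)*(-161 - 425) = (20 - 1*(-16))*(-161 - 425) = (20 + 16)*(-586) = 36*(-586) = -21096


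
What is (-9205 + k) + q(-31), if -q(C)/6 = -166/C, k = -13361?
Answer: -700542/31 ≈ -22598.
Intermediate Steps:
q(C) = 996/C (q(C) = -(-996)/C = 996/C)
(-9205 + k) + q(-31) = (-9205 - 13361) + 996/(-31) = -22566 + 996*(-1/31) = -22566 - 996/31 = -700542/31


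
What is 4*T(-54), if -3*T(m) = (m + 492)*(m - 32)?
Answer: 50224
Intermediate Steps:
T(m) = -(-32 + m)*(492 + m)/3 (T(m) = -(m + 492)*(m - 32)/3 = -(492 + m)*(-32 + m)/3 = -(-32 + m)*(492 + m)/3)
4*T(-54) = 4*(5248 - 460/3*(-54) - 1/3*(-54)**2) = 4*(5248 + 8280 - 1/3*2916) = 4*(5248 + 8280 - 972) = 4*12556 = 50224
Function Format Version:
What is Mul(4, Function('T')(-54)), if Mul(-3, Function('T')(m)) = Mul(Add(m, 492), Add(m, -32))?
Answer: 50224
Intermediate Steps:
Function('T')(m) = Mul(Rational(-1, 3), Add(-32, m), Add(492, m)) (Function('T')(m) = Mul(Rational(-1, 3), Mul(Add(m, 492), Add(m, -32))) = Mul(Rational(-1, 3), Mul(Add(492, m), Add(-32, m))) = Mul(Rational(-1, 3), Mul(Add(-32, m), Add(492, m))) = Mul(Rational(-1, 3), Add(-32, m), Add(492, m)))
Mul(4, Function('T')(-54)) = Mul(4, Add(5248, Mul(Rational(-460, 3), -54), Mul(Rational(-1, 3), Pow(-54, 2)))) = Mul(4, Add(5248, 8280, Mul(Rational(-1, 3), 2916))) = Mul(4, Add(5248, 8280, -972)) = Mul(4, 12556) = 50224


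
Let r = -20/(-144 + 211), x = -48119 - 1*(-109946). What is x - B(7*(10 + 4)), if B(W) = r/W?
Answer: 202978051/3283 ≈ 61827.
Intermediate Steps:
x = 61827 (x = -48119 + 109946 = 61827)
r = -20/67 ≈ -0.29851
B(W) = -20/(67*W)
x - B(7*(10 + 4)) = 61827 - (-20)/(67*(7*(10 + 4))) = 61827 - (-20)/(67*(7*14)) = 61827 - (-20)/(67*98) = 61827 - 1*(-10/3283) = 61827 + 10/3283 = 202978051/3283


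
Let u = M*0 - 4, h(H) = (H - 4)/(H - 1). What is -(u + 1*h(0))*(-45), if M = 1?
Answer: 0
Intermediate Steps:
h(H) = (-4 + H)/(-1 + H)
u = -4 (u = 1*0 - 4 = 0 - 4 = -4)
-(u + 1*h(0))*(-45) = -(-4 + 1*((-4 + 0)/(-1 + 0)))*(-45) = -(-4 + 1*(-4/(-1)))*(-45) = -(-4 + 1*(-1*(-4)))*(-45) = -(-4 + 1*4)*(-45) = -(-4 + 4)*(-45) = -0*(-45) = -1*0 = 0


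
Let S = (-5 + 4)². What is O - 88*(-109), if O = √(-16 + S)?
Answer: 9592 + I*√15 ≈ 9592.0 + 3.873*I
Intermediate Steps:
S = 1 (S = (-1)² = 1)
O = I*√15 (O = √(-16 + 1) = √(-15) = I*√15 ≈ 3.873*I)
O - 88*(-109) = I*√15 - 88*(-109) = I*√15 + 9592 = 9592 + I*√15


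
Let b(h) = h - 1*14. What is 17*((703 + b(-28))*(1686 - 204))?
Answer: 16653234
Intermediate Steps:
b(h) = -14 + h (b(h) = h - 14 = -14 + h)
17*((703 + b(-28))*(1686 - 204)) = 17*((703 + (-14 - 28))*(1686 - 204)) = 17*((703 - 42)*1482) = 17*(661*1482) = 17*979602 = 16653234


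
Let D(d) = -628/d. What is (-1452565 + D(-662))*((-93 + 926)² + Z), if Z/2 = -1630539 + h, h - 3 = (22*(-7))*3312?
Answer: 1724759083324579/331 ≈ 5.2108e+12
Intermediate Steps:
h = -510045 (h = 3 + (22*(-7))*3312 = 3 - 154*3312 = 3 - 510048 = -510045)
Z = -4281168 (Z = 2*(-1630539 - 510045) = 2*(-2140584) = -4281168)
(-1452565 + D(-662))*((-93 + 926)² + Z) = (-1452565 - 628/(-662))*((-93 + 926)² - 4281168) = (-1452565 - 628*(-1/662))*(833² - 4281168) = (-1452565 + 314/331)*(693889 - 4281168) = -480798701/331*(-3587279) = 1724759083324579/331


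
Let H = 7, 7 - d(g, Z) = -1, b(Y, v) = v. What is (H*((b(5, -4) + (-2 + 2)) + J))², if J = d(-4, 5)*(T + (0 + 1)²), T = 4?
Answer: 63504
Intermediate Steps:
d(g, Z) = 8 (d(g, Z) = 7 - 1*(-1) = 7 + 1 = 8)
J = 40 (J = 8*(4 + (0 + 1)²) = 8*(4 + 1²) = 8*(4 + 1) = 8*5 = 40)
(H*((b(5, -4) + (-2 + 2)) + J))² = (7*((-4 + (-2 + 2)) + 40))² = (7*((-4 + 0) + 40))² = (7*(-4 + 40))² = (7*36)² = 252² = 63504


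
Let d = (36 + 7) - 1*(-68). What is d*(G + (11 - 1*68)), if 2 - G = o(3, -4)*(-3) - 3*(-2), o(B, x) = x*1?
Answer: -8103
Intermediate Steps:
o(B, x) = x
G = -16 (G = 2 - (-4*(-3) - 3*(-2)) = 2 - (12 + 6) = 2 - 1*18 = 2 - 18 = -16)
d = 111 (d = 43 + 68 = 111)
d*(G + (11 - 1*68)) = 111*(-16 + (11 - 1*68)) = 111*(-16 + (11 - 68)) = 111*(-16 - 57) = 111*(-73) = -8103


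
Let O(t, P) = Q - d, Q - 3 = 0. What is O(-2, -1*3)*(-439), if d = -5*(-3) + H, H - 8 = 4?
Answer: 10536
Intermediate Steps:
H = 12 (H = 8 + 4 = 12)
Q = 3 (Q = 3 + 0 = 3)
d = 27 (d = -5*(-3) + 12 = 15 + 12 = 27)
O(t, P) = -24 (O(t, P) = 3 - 1*27 = 3 - 27 = -24)
O(-2, -1*3)*(-439) = -24*(-439) = 10536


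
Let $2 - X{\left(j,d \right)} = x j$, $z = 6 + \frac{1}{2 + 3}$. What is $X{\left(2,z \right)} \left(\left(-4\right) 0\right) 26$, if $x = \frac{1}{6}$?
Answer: $0$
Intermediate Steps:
$x = \frac{1}{6} \approx 0.16667$
$z = \frac{31}{5}$ ($z = 6 + \frac{1}{5} = \frac{31}{5} \approx 6.2$)
$X{\left(j,d \right)} = 2 - \frac{j}{6}$
$X{\left(2,z \right)} \left(\left(-4\right) 0\right) 26 = \left(2 - \frac{1}{3}\right) \left(\left(-4\right) 0\right) 26 = \left(2 - \frac{1}{3}\right) 0 \cdot 26 = \frac{5}{3} \cdot 0 \cdot 26 = 0 \cdot 26 = 0$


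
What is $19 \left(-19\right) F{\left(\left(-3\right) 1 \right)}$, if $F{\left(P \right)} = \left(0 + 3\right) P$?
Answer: $3249$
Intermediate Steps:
$F{\left(P \right)} = 3 P$
$19 \left(-19\right) F{\left(\left(-3\right) 1 \right)} = 19 \left(-19\right) 3 \left(\left(-3\right) 1\right) = - 361 \cdot 3 \left(-3\right) = \left(-361\right) \left(-9\right) = 3249$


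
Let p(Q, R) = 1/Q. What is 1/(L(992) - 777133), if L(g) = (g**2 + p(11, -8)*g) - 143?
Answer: 11/2275660 ≈ 4.8338e-6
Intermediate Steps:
L(g) = -143 + g**2 + g/11 (L(g) = (g**2 + g/11) - 143 = -143 + g**2 + g/11)
1/(L(992) - 777133) = 1/((-143 + 992**2 + (1/11)*992) - 777133) = 1/((-143 + 984064 + 992/11) - 777133) = 1/(10824123/11 - 777133) = 1/(2275660/11) = 11/2275660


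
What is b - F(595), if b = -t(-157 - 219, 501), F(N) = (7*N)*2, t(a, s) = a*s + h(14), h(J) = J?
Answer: 180032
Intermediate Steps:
t(a, s) = 14 + a*s (t(a, s) = a*s + 14 = 14 + a*s)
F(N) = 14*N
b = 188362 (b = -(14 + (-157 - 219)*501) = -(14 - 376*501) = -(14 - 188376) = -1*(-188362) = 188362)
b - F(595) = 188362 - 14*595 = 188362 - 1*8330 = 188362 - 8330 = 180032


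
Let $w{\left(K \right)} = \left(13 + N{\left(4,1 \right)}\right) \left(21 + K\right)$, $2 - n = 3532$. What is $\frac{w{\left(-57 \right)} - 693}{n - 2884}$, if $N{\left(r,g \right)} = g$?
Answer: $\frac{399}{2138} \approx 0.18662$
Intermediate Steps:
$n = -3530$ ($n = 2 - 3532 = -3530$)
$w{\left(K \right)} = 294 + 14 K$ ($w{\left(K \right)} = \left(13 + 1\right) \left(21 + K\right) = 14 \left(21 + K\right) = 294 + 14 K$)
$\frac{w{\left(-57 \right)} - 693}{n - 2884} = \frac{\left(294 + 14 \left(-57\right)\right) - 693}{-3530 - 2884} = \frac{\left(294 - 798\right) - 693}{-6414} = \left(-504 - 693\right) \left(- \frac{1}{6414}\right) = \left(-1197\right) \left(- \frac{1}{6414}\right) = \frac{399}{2138}$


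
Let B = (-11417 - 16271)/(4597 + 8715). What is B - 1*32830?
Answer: -54632581/1664 ≈ -32832.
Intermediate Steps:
B = -3461/1664 (B = -27688/13312 = -27688*1/13312 = -3461/1664 ≈ -2.0799)
B - 1*32830 = -3461/1664 - 1*32830 = -3461/1664 - 32830 = -54632581/1664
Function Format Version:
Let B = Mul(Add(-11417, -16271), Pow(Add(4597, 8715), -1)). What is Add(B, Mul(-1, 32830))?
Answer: Rational(-54632581, 1664) ≈ -32832.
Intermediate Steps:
B = Rational(-3461, 1664) (B = Mul(-27688, Pow(13312, -1)) = Mul(-27688, Rational(1, 13312)) = Rational(-3461, 1664) ≈ -2.0799)
Add(B, Mul(-1, 32830)) = Add(Rational(-3461, 1664), Mul(-1, 32830)) = Add(Rational(-3461, 1664), -32830) = Rational(-54632581, 1664)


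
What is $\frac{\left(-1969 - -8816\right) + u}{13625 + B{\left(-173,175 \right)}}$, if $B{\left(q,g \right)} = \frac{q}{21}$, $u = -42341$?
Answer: $- \frac{372687}{142976} \approx -2.6066$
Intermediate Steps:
$B{\left(q,g \right)} = \frac{q}{21}$ ($B{\left(q,g \right)} = q \frac{1}{21} = \frac{q}{21}$)
$\frac{\left(-1969 - -8816\right) + u}{13625 + B{\left(-173,175 \right)}} = \frac{\left(-1969 - -8816\right) - 42341}{13625 + \frac{1}{21} \left(-173\right)} = \frac{\left(-1969 + 8816\right) - 42341}{13625 - \frac{173}{21}} = \frac{6847 - 42341}{\frac{285952}{21}} = \left(-35494\right) \frac{21}{285952} = - \frac{372687}{142976}$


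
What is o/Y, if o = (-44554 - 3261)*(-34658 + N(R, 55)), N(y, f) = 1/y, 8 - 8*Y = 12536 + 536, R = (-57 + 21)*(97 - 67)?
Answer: -357949219883/352728 ≈ -1.0148e+6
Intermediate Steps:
R = -1080 (R = -36*30 = -1080)
Y = -1633 (Y = 1 - (12536 + 536)/8 = 1 - 1/8*13072 = 1 - 1634 = -1633)
o = 357949219883/216 (o = (-44554 - 3261)*(-34658 + 1/(-1080)) = -47815*(-34658 - 1/1080) = -47815*(-37430641/1080) = 357949219883/216 ≈ 1.6572e+9)
o/Y = (357949219883/216)/(-1633) = (357949219883/216)*(-1/1633) = -357949219883/352728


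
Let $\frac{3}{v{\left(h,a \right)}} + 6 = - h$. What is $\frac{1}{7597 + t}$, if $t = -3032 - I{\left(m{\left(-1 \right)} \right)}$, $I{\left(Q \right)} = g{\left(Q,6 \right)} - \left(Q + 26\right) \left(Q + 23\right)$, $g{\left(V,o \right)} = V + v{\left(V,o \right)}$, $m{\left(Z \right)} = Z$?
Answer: $\frac{5}{25583} \approx 0.00019544$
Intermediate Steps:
$v{\left(h,a \right)} = \frac{3}{-6 - h}$
$g{\left(V,o \right)} = V - \frac{3}{6 + V}$
$I{\left(Q \right)} = \frac{-3 + Q \left(6 + Q\right)}{6 + Q} - \left(23 + Q\right) \left(26 + Q\right)$ ($I{\left(Q \right)} = \frac{-3 + Q \left(6 + Q\right)}{6 + Q} - \left(Q + 26\right) \left(Q + 23\right) = \frac{-3 + Q \left(6 + Q\right)}{6 + Q} - \left(26 + Q\right) \left(23 + Q\right) = \frac{-3 + Q \left(6 + Q\right)}{6 + Q} - \left(23 + Q\right) \left(26 + Q\right)$)
$t = - \frac{12402}{5}$ ($t = -3032 - \frac{-3 + \left(6 - 1\right) \left(-598 - \left(-1\right)^{2} - -48\right)}{6 - 1} = -3032 - \frac{-3 + 5 \left(-598 - 1 + 48\right)}{5} = -3032 - \frac{-3 + 5 \left(-551\right)}{5} = -3032 - \frac{-3 - 2755}{5} = -3032 - \frac{1}{5} \left(-2758\right) = -3032 - - \frac{2758}{5} = -3032 + \frac{2758}{5} = - \frac{12402}{5} \approx -2480.4$)
$\frac{1}{7597 + t} = \frac{1}{7597 - \frac{12402}{5}} = \frac{1}{\frac{25583}{5}} = \frac{5}{25583}$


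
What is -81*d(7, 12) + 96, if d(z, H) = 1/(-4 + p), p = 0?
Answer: 465/4 ≈ 116.25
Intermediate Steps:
d(z, H) = -1/4 (d(z, H) = 1/(-4 + 0) = 1/(-4) = -1/4)
-81*d(7, 12) + 96 = -81*(-1/4) + 96 = 81/4 + 96 = 465/4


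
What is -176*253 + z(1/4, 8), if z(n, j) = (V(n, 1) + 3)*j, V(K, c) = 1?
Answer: -44496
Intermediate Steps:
z(n, j) = 4*j (z(n, j) = (1 + 3)*j = 4*j)
-176*253 + z(1/4, 8) = -176*253 + 4*8 = -44528 + 32 = -44496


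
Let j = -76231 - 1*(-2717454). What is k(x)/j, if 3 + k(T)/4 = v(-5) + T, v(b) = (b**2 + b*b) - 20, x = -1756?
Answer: -532/203171 ≈ -0.0026185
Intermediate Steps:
v(b) = -20 + 2*b**2 (v(b) = (b**2 + b**2) - 20 = 2*b**2 - 20 = -20 + 2*b**2)
k(T) = 108 + 4*T (k(T) = -12 + 4*((-20 + 2*(-5)**2) + T) = -12 + 4*((-20 + 2*25) + T) = -12 + 4*((-20 + 50) + T) = -12 + 4*(30 + T) = -12 + (120 + 4*T) = 108 + 4*T)
j = 2641223 (j = -76231 + 2717454 = 2641223)
k(x)/j = (108 + 4*(-1756))/2641223 = (108 - 7024)*(1/2641223) = -6916*1/2641223 = -532/203171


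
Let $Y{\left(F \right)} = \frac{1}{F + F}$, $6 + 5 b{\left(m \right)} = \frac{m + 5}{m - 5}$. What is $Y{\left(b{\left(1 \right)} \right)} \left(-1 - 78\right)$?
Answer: $\frac{79}{3} \approx 26.333$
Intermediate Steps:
$b{\left(m \right)} = - \frac{6}{5} + \frac{5 + m}{5 \left(-5 + m\right)}$ ($b{\left(m \right)} = - \frac{6}{5} + \frac{\left(m + 5\right) \frac{1}{m - 5}}{5} = - \frac{6}{5} + \frac{\left(5 + m\right) \frac{1}{-5 + m}}{5} = - \frac{6}{5} + \frac{\frac{1}{-5 + m} \left(5 + m\right)}{5} = - \frac{6}{5} + \frac{5 + m}{5 \left(-5 + m\right)}$)
$Y{\left(F \right)} = \frac{1}{2 F}$
$Y{\left(b{\left(1 \right)} \right)} \left(-1 - 78\right) = \frac{1}{2 \frac{7 - 1}{-5 + 1}} \left(-1 - 78\right) = \frac{1}{2 \frac{7 - 1}{-4}} \left(-79\right) = \frac{1}{2 \left(\left(- \frac{1}{4}\right) 6\right)} \left(-79\right) = \frac{1}{2 \left(- \frac{3}{2}\right)} \left(-79\right) = \frac{1}{2} \left(- \frac{2}{3}\right) \left(-79\right) = \left(- \frac{1}{3}\right) \left(-79\right) = \frac{79}{3}$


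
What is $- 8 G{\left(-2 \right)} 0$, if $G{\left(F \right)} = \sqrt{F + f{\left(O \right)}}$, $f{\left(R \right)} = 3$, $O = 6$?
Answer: $0$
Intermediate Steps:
$G{\left(F \right)} = \sqrt{3 + F}$ ($G{\left(F \right)} = \sqrt{F + 3} = \sqrt{3 + F}$)
$- 8 G{\left(-2 \right)} 0 = - 8 \sqrt{3 - 2} \cdot 0 = - 8 \sqrt{1} \cdot 0 = \left(-8\right) 1 \cdot 0 = \left(-8\right) 0 = 0$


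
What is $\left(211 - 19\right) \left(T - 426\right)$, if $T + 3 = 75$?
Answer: $-67968$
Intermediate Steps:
$T = 72$ ($T = -3 + 75 = 72$)
$\left(211 - 19\right) \left(T - 426\right) = \left(211 - 19\right) \left(72 - 426\right) = 192 \left(-354\right) = -67968$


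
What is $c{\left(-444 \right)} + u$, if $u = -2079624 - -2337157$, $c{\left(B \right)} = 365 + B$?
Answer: $257454$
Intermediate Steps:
$u = 257533$ ($u = -2079624 + 2337157 = 257533$)
$c{\left(-444 \right)} + u = \left(365 - 444\right) + 257533 = -79 + 257533 = 257454$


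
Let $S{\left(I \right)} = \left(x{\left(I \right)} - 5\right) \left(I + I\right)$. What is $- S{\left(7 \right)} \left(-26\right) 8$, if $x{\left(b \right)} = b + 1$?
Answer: $8736$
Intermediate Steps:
$x{\left(b \right)} = 1 + b$
$S{\left(I \right)} = 2 I \left(-4 + I\right)$ ($S{\left(I \right)} = \left(\left(1 + I\right) - 5\right) \left(I + I\right) = \left(-4 + I\right) 2 I = 2 I \left(-4 + I\right)$)
$- S{\left(7 \right)} \left(-26\right) 8 = - 2 \cdot 7 \left(-4 + 7\right) \left(-26\right) 8 = - 2 \cdot 7 \cdot 3 \left(-26\right) 8 = - 42 \left(-26\right) 8 = - \left(-1092\right) 8 = \left(-1\right) \left(-8736\right) = 8736$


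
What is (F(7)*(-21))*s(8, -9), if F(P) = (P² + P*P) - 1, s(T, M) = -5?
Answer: 10185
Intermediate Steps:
F(P) = -1 + 2*P² (F(P) = (P² + P²) - 1 = 2*P² - 1 = -1 + 2*P²)
(F(7)*(-21))*s(8, -9) = ((-1 + 2*7²)*(-21))*(-5) = ((-1 + 2*49)*(-21))*(-5) = ((-1 + 98)*(-21))*(-5) = (97*(-21))*(-5) = -2037*(-5) = 10185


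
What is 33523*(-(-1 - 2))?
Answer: 100569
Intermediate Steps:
33523*(-(-1 - 2)) = 33523*(-1*(-3)) = 33523*3 = 100569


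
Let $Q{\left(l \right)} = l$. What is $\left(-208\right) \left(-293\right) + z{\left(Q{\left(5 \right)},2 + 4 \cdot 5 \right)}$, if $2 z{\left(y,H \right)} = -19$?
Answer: $\frac{121869}{2} \approx 60935.0$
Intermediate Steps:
$z{\left(y,H \right)} = - \frac{19}{2}$ ($z{\left(y,H \right)} = \frac{1}{2} \left(-19\right) = - \frac{19}{2}$)
$\left(-208\right) \left(-293\right) + z{\left(Q{\left(5 \right)},2 + 4 \cdot 5 \right)} = \left(-208\right) \left(-293\right) - \frac{19}{2} = 60944 - \frac{19}{2} = \frac{121869}{2}$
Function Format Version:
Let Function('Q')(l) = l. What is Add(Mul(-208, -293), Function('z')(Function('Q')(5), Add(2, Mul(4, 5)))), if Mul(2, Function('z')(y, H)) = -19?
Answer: Rational(121869, 2) ≈ 60935.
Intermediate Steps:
Function('z')(y, H) = Rational(-19, 2) (Function('z')(y, H) = Mul(Rational(1, 2), -19) = Rational(-19, 2))
Add(Mul(-208, -293), Function('z')(Function('Q')(5), Add(2, Mul(4, 5)))) = Add(Mul(-208, -293), Rational(-19, 2)) = Add(60944, Rational(-19, 2)) = Rational(121869, 2)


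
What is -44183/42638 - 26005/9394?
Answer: -54423439/14305049 ≈ -3.8045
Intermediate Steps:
-44183/42638 - 26005/9394 = -44183*1/42638 - 26005*1/9394 = -44183/42638 - 3715/1342 = -54423439/14305049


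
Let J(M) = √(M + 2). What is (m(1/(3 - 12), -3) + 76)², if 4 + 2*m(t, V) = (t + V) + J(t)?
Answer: 1700569/324 + 652*√17/27 ≈ 5348.2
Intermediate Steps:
J(M) = √(2 + M)
m(t, V) = -2 + V/2 + t/2 + √(2 + t)/2 (m(t, V) = -2 + ((t + V) + √(2 + t))/2 = -2 + ((V + t) + √(2 + t))/2 = -2 + (V + t + √(2 + t))/2 = -2 + (V/2 + t/2 + √(2 + t)/2) = -2 + V/2 + t/2 + √(2 + t)/2)
(m(1/(3 - 12), -3) + 76)² = ((-2 + (½)*(-3) + 1/(2*(3 - 12)) + √(2 + 1/(3 - 12))/2) + 76)² = ((-2 - 3/2 + (½)/(-9) + √(2 + 1/(-9))/2) + 76)² = ((-2 - 3/2 + (½)*(-⅑) + √(2 - ⅑)/2) + 76)² = ((-2 - 3/2 - 1/18 + √(17/9)/2) + 76)² = ((-2 - 3/2 - 1/18 + (√17/3)/2) + 76)² = ((-2 - 3/2 - 1/18 + √17/6) + 76)² = ((-32/9 + √17/6) + 76)² = (652/9 + √17/6)²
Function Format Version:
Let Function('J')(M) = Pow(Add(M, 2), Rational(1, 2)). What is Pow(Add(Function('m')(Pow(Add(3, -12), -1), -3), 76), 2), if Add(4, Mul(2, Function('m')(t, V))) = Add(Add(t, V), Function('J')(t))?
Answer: Add(Rational(1700569, 324), Mul(Rational(652, 27), Pow(17, Rational(1, 2)))) ≈ 5348.2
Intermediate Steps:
Function('J')(M) = Pow(Add(2, M), Rational(1, 2))
Function('m')(t, V) = Add(-2, Mul(Rational(1, 2), V), Mul(Rational(1, 2), t), Mul(Rational(1, 2), Pow(Add(2, t), Rational(1, 2)))) (Function('m')(t, V) = Add(-2, Mul(Rational(1, 2), Add(Add(t, V), Pow(Add(2, t), Rational(1, 2))))) = Add(-2, Mul(Rational(1, 2), Add(Add(V, t), Pow(Add(2, t), Rational(1, 2))))) = Add(-2, Mul(Rational(1, 2), Add(V, t, Pow(Add(2, t), Rational(1, 2))))) = Add(-2, Add(Mul(Rational(1, 2), V), Mul(Rational(1, 2), t), Mul(Rational(1, 2), Pow(Add(2, t), Rational(1, 2))))) = Add(-2, Mul(Rational(1, 2), V), Mul(Rational(1, 2), t), Mul(Rational(1, 2), Pow(Add(2, t), Rational(1, 2)))))
Pow(Add(Function('m')(Pow(Add(3, -12), -1), -3), 76), 2) = Pow(Add(Add(-2, Mul(Rational(1, 2), -3), Mul(Rational(1, 2), Pow(Add(3, -12), -1)), Mul(Rational(1, 2), Pow(Add(2, Pow(Add(3, -12), -1)), Rational(1, 2)))), 76), 2) = Pow(Add(Add(-2, Rational(-3, 2), Mul(Rational(1, 2), Pow(-9, -1)), Mul(Rational(1, 2), Pow(Add(2, Pow(-9, -1)), Rational(1, 2)))), 76), 2) = Pow(Add(Add(-2, Rational(-3, 2), Mul(Rational(1, 2), Rational(-1, 9)), Mul(Rational(1, 2), Pow(Add(2, Rational(-1, 9)), Rational(1, 2)))), 76), 2) = Pow(Add(Add(-2, Rational(-3, 2), Rational(-1, 18), Mul(Rational(1, 2), Pow(Rational(17, 9), Rational(1, 2)))), 76), 2) = Pow(Add(Add(-2, Rational(-3, 2), Rational(-1, 18), Mul(Rational(1, 2), Mul(Rational(1, 3), Pow(17, Rational(1, 2))))), 76), 2) = Pow(Add(Add(-2, Rational(-3, 2), Rational(-1, 18), Mul(Rational(1, 6), Pow(17, Rational(1, 2)))), 76), 2) = Pow(Add(Add(Rational(-32, 9), Mul(Rational(1, 6), Pow(17, Rational(1, 2)))), 76), 2) = Pow(Add(Rational(652, 9), Mul(Rational(1, 6), Pow(17, Rational(1, 2)))), 2)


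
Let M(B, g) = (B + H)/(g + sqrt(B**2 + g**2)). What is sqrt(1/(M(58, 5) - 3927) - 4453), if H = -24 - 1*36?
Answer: sqrt(-87443566 - 17486932*sqrt(3389))/sqrt(19637 + 3927*sqrt(3389)) ≈ 66.731*I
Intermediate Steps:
H = -60 (H = -24 - 36 = -60)
M(B, g) = (-60 + B)/(g + sqrt(B**2 + g**2)) (M(B, g) = (B - 60)/(g + sqrt(B**2 + g**2)) = (-60 + B)/(g + sqrt(B**2 + g**2)))
sqrt(1/(M(58, 5) - 3927) - 4453) = sqrt(1/((-60 + 58)/(5 + sqrt(58**2 + 5**2)) - 3927) - 4453) = sqrt(1/(-2/(5 + sqrt(3364 + 25)) - 3927) - 4453) = sqrt(1/(-2/(5 + sqrt(3389)) - 3927) - 4453) = sqrt(1/(-3927 - 2/(5 + sqrt(3389))) - 4453) = sqrt(-4453 + 1/(-3927 - 2/(5 + sqrt(3389))))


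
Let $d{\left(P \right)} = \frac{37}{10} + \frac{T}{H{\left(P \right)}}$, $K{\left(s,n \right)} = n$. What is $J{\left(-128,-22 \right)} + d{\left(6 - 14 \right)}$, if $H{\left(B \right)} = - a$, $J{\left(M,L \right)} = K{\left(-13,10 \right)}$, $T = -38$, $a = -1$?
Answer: $- \frac{243}{10} \approx -24.3$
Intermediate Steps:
$J{\left(M,L \right)} = 10$
$H{\left(B \right)} = 1$ ($H{\left(B \right)} = \left(-1\right) \left(-1\right) = 1$)
$d{\left(P \right)} = - \frac{343}{10}$ ($d{\left(P \right)} = \frac{37}{10} - \frac{38}{1} = 37 \cdot \frac{1}{10} - 38 = \frac{37}{10} - 38 = - \frac{343}{10}$)
$J{\left(-128,-22 \right)} + d{\left(6 - 14 \right)} = 10 - \frac{343}{10} = - \frac{243}{10}$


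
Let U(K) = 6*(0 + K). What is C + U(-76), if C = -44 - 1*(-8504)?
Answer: 8004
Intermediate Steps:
U(K) = 6*K
C = 8460 (C = -44 + 8504 = 8460)
C + U(-76) = 8460 + 6*(-76) = 8460 - 456 = 8004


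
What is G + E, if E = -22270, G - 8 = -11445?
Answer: -33707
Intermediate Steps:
G = -11437 (G = 8 - 11445 = -11437)
G + E = -11437 - 22270 = -33707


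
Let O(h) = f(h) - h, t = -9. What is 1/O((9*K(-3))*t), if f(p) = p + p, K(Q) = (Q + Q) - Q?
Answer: 1/243 ≈ 0.0041152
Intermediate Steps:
K(Q) = Q (K(Q) = 2*Q - Q = Q)
f(p) = 2*p
O(h) = h (O(h) = 2*h - h = h)
1/O((9*K(-3))*t) = 1/((9*(-3))*(-9)) = 1/(-27*(-9)) = 1/243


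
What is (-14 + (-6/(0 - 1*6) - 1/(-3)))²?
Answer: 1444/9 ≈ 160.44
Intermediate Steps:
(-14 + (-6/(0 - 1*6) - 1/(-3)))² = (-14 + (-6/(0 - 6) - 1*(-⅓)))² = (-14 + (-6/(-6) + ⅓))² = (-14 + (-6*(-⅙) + ⅓))² = (-14 + (1 + ⅓))² = (-14 + 4/3)² = (-38/3)² = 1444/9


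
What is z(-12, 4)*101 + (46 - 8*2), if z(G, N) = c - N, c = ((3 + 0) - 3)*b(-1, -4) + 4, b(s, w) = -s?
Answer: 30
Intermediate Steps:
c = 4 (c = ((3 + 0) - 3)*(-1*(-1)) + 4 = (3 - 3)*1 + 4 = 0*1 + 4 = 0 + 4 = 4)
z(G, N) = 4 - N
z(-12, 4)*101 + (46 - 8*2) = (4 - 1*4)*101 + (46 - 8*2) = (4 - 4)*101 + (46 - 1*16) = 0*101 + (46 - 16) = 0 + 30 = 30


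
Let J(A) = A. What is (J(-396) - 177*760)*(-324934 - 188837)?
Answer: 69315928236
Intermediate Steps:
(J(-396) - 177*760)*(-324934 - 188837) = (-396 - 177*760)*(-324934 - 188837) = (-396 - 134520)*(-513771) = -134916*(-513771) = 69315928236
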